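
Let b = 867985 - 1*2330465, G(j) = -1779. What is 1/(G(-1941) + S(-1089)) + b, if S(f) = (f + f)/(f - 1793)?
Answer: -340684716131/232950 ≈ -1.4625e+6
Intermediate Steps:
S(f) = 2*f/(-1793 + f) (S(f) = (2*f)/(-1793 + f) = 2*f/(-1793 + f))
b = -1462480 (b = 867985 - 2330465 = -1462480)
1/(G(-1941) + S(-1089)) + b = 1/(-1779 + 2*(-1089)/(-1793 - 1089)) - 1462480 = 1/(-1779 + 2*(-1089)/(-2882)) - 1462480 = 1/(-1779 + 2*(-1089)*(-1/2882)) - 1462480 = 1/(-1779 + 99/131) - 1462480 = 1/(-232950/131) - 1462480 = -131/232950 - 1462480 = -340684716131/232950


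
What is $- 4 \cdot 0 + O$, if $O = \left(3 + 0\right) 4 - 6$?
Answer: $6$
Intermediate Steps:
$O = 6$ ($O = 3 \cdot 4 - 6 = 12 - 6 = 6$)
$- 4 \cdot 0 + O = - 4 \cdot 0 + 6 = \left(-1\right) 0 + 6 = 0 + 6 = 6$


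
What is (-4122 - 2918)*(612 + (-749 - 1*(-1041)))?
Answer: -6364160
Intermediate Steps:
(-4122 - 2918)*(612 + (-749 - 1*(-1041))) = -7040*(612 + (-749 + 1041)) = -7040*(612 + 292) = -7040*904 = -6364160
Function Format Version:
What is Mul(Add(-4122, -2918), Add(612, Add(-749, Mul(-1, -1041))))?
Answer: -6364160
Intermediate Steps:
Mul(Add(-4122, -2918), Add(612, Add(-749, Mul(-1, -1041)))) = Mul(-7040, Add(612, Add(-749, 1041))) = Mul(-7040, Add(612, 292)) = Mul(-7040, 904) = -6364160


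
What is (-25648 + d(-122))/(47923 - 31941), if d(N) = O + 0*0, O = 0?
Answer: -12824/7991 ≈ -1.6048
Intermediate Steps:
d(N) = 0 (d(N) = 0 + 0*0 = 0 + 0 = 0)
(-25648 + d(-122))/(47923 - 31941) = (-25648 + 0)/(47923 - 31941) = -25648/15982 = -25648*1/15982 = -12824/7991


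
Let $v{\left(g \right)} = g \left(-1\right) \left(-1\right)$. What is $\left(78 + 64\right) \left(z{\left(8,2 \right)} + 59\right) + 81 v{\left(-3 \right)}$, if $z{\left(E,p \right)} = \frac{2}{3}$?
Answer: $\frac{24689}{3} \approx 8229.7$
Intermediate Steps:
$v{\left(g \right)} = g$ ($v{\left(g \right)} = - g \left(-1\right) = g$)
$z{\left(E,p \right)} = \frac{2}{3}$ ($z{\left(E,p \right)} = 2 \cdot \frac{1}{3} = \frac{2}{3}$)
$\left(78 + 64\right) \left(z{\left(8,2 \right)} + 59\right) + 81 v{\left(-3 \right)} = \left(78 + 64\right) \left(\frac{2}{3} + 59\right) + 81 \left(-3\right) = 142 \cdot \frac{179}{3} - 243 = \frac{25418}{3} - 243 = \frac{24689}{3}$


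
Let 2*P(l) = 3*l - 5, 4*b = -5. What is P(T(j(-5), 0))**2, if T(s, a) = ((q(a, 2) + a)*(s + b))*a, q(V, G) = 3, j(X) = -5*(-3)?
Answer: 25/4 ≈ 6.2500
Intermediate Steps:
b = -5/4 (b = (1/4)*(-5) = -5/4 ≈ -1.2500)
j(X) = 15
T(s, a) = a*(3 + a)*(-5/4 + s) (T(s, a) = ((3 + a)*(s - 5/4))*a = ((3 + a)*(-5/4 + s))*a = a*(3 + a)*(-5/4 + s))
P(l) = -5/2 + 3*l/2 (P(l) = (3*l - 5)/2 = (-5 + 3*l)/2 = -5/2 + 3*l/2)
P(T(j(-5), 0))**2 = (-5/2 + 3*((1/4)*0*(-15 - 5*0 + 12*15 + 4*0*15))/2)**2 = (-5/2 + 3*((1/4)*0*(-15 + 0 + 180 + 0))/2)**2 = (-5/2 + 3*((1/4)*0*165)/2)**2 = (-5/2 + (3/2)*0)**2 = (-5/2 + 0)**2 = (-5/2)**2 = 25/4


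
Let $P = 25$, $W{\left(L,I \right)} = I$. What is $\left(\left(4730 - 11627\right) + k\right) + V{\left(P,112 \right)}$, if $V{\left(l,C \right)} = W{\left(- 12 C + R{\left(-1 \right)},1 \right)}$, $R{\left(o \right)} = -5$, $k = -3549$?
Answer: $-10445$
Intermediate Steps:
$V{\left(l,C \right)} = 1$
$\left(\left(4730 - 11627\right) + k\right) + V{\left(P,112 \right)} = \left(\left(4730 - 11627\right) - 3549\right) + 1 = \left(-6897 - 3549\right) + 1 = -10446 + 1 = -10445$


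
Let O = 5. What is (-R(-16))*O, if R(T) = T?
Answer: 80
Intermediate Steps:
(-R(-16))*O = -1*(-16)*5 = 16*5 = 80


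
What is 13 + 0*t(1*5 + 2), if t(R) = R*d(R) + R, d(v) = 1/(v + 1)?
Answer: 13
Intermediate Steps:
d(v) = 1/(1 + v)
t(R) = R + R/(1 + R) (t(R) = R/(1 + R) + R = R + R/(1 + R))
13 + 0*t(1*5 + 2) = 13 + 0*((1*5 + 2)*(2 + (1*5 + 2))/(1 + (1*5 + 2))) = 13 + 0*((5 + 2)*(2 + (5 + 2))/(1 + (5 + 2))) = 13 + 0*(7*(2 + 7)/(1 + 7)) = 13 + 0*(7*9/8) = 13 + 0*(7*(⅛)*9) = 13 + 0*(63/8) = 13 + 0 = 13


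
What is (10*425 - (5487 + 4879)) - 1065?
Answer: -7181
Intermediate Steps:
(10*425 - (5487 + 4879)) - 1065 = (4250 - 1*10366) - 1065 = (4250 - 10366) - 1065 = -6116 - 1065 = -7181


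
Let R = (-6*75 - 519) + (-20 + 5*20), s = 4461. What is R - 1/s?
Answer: -3965830/4461 ≈ -889.00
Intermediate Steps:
R = -889 (R = (-450 - 519) + (-20 + 100) = -969 + 80 = -889)
R - 1/s = -889 - 1/4461 = -3965830/4461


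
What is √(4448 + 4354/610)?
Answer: √414439185/305 ≈ 66.747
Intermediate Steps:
√(4448 + 4354/610) = √(4448 + 4354*(1/610)) = √(4448 + 2177/305) = √(1358817/305) = √414439185/305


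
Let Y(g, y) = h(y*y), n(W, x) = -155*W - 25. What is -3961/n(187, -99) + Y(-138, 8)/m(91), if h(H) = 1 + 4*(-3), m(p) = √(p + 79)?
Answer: 3961/29010 - 11*√170/170 ≈ -0.70712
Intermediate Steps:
m(p) = √(79 + p)
n(W, x) = -25 - 155*W
h(H) = -11 (h(H) = 1 - 12 = -11)
Y(g, y) = -11
-3961/n(187, -99) + Y(-138, 8)/m(91) = -3961/(-25 - 155*187) - 11/√(79 + 91) = -3961/(-25 - 28985) - 11*√170/170 = -3961/(-29010) - 11*√170/170 = -3961*(-1/29010) - 11*√170/170 = 3961/29010 - 11*√170/170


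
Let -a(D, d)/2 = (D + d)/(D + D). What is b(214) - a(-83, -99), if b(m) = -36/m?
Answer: 17980/8881 ≈ 2.0245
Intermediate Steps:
a(D, d) = -(D + d)/D (a(D, d) = -2*(D + d)/(D + D) = -2*(D + d)/(2*D) = -2*(D + d)*1/(2*D) = -(D + d)/D)
b(214) - a(-83, -99) = -36/214 - (-1*(-83) - 1*(-99))/(-83) = -36*1/214 - (-1)*(83 + 99)/83 = -18/107 - (-1)*182/83 = -18/107 - 1*(-182/83) = -18/107 + 182/83 = 17980/8881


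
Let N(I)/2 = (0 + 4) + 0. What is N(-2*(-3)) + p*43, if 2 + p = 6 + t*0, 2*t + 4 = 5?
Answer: 180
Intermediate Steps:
t = 1/2 (t = -2 + (1/2)*5 = -2 + 5/2 = 1/2 ≈ 0.50000)
N(I) = 8 (N(I) = 2*((0 + 4) + 0) = 2*(4 + 0) = 2*4 = 8)
p = 4 (p = -2 + (6 + (1/2)*0) = -2 + (6 + 0) = -2 + 6 = 4)
N(-2*(-3)) + p*43 = 8 + 4*43 = 8 + 172 = 180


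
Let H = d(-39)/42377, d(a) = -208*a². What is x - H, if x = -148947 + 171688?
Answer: 964011725/42377 ≈ 22748.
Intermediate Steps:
x = 22741
H = -316368/42377 (H = -208*(-39)²/42377 = -208*1521*(1/42377) = -316368*1/42377 = -316368/42377 ≈ -7.4656)
x - H = 22741 - 1*(-316368/42377) = 22741 + 316368/42377 = 964011725/42377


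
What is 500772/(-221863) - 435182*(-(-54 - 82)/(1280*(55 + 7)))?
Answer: -823165493681/1100440480 ≈ -748.03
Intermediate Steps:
500772/(-221863) - 435182*(-(-54 - 82)/(1280*(55 + 7))) = 500772*(-1/221863) - 435182/((62/(-136))*(-1280)) = -500772/221863 - 435182/((62*(-1/136))*(-1280)) = -500772/221863 - 435182/((-31/68*(-1280))) = -500772/221863 - 435182/9920/17 = -500772/221863 - 435182*17/9920 = -500772/221863 - 3699047/4960 = -823165493681/1100440480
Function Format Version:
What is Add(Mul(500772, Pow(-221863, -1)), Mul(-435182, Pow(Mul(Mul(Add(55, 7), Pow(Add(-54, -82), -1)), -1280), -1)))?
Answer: Rational(-823165493681, 1100440480) ≈ -748.03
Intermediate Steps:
Add(Mul(500772, Pow(-221863, -1)), Mul(-435182, Pow(Mul(Mul(Add(55, 7), Pow(Add(-54, -82), -1)), -1280), -1))) = Add(Mul(500772, Rational(-1, 221863)), Mul(-435182, Pow(Mul(Mul(62, Pow(-136, -1)), -1280), -1))) = Add(Rational(-500772, 221863), Mul(-435182, Pow(Mul(Mul(62, Rational(-1, 136)), -1280), -1))) = Add(Rational(-500772, 221863), Mul(-435182, Pow(Mul(Rational(-31, 68), -1280), -1))) = Add(Rational(-500772, 221863), Mul(-435182, Pow(Rational(9920, 17), -1))) = Add(Rational(-500772, 221863), Mul(-435182, Rational(17, 9920))) = Add(Rational(-500772, 221863), Rational(-3699047, 4960)) = Rational(-823165493681, 1100440480)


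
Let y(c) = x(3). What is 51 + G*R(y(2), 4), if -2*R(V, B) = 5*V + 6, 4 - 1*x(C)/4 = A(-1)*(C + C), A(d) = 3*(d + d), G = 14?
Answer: -5591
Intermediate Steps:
A(d) = 6*d (A(d) = 3*(2*d) = 6*d)
x(C) = 16 + 48*C (x(C) = 16 - 4*6*(-1)*(C + C) = 16 - (-24)*2*C = 16 - (-48)*C = 16 + 48*C)
y(c) = 160 (y(c) = 16 + 48*3 = 16 + 144 = 160)
R(V, B) = -3 - 5*V/2 (R(V, B) = -(5*V + 6)/2 = -(6 + 5*V)/2 = -3 - 5*V/2)
51 + G*R(y(2), 4) = 51 + 14*(-3 - 5/2*160) = 51 + 14*(-3 - 400) = 51 + 14*(-403) = 51 - 5642 = -5591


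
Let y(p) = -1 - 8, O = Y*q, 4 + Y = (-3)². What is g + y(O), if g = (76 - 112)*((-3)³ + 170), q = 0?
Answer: -5157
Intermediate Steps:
g = -5148 (g = -36*(-27 + 170) = -36*143 = -5148)
Y = 5 (Y = -4 + (-3)² = -4 + 9 = 5)
O = 0 (O = 5*0 = 0)
y(p) = -9
g + y(O) = -5148 - 9 = -5157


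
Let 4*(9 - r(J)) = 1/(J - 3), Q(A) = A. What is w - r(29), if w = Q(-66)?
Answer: -7799/104 ≈ -74.990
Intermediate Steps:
w = -66
r(J) = 9 - 1/(4*(-3 + J)) (r(J) = 9 - 1/(4*(J - 3)) = 9 - 1/(4*(-3 + J)))
w - r(29) = -66 - (-109 + 36*29)/(4*(-3 + 29)) = -66 - (-109 + 1044)/(4*26) = -66 - 935/(4*26) = -66 - 1*935/104 = -66 - 935/104 = -7799/104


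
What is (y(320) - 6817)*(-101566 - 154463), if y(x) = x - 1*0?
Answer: 1663420413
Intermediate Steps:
y(x) = x (y(x) = x + 0 = x)
(y(320) - 6817)*(-101566 - 154463) = (320 - 6817)*(-101566 - 154463) = -6497*(-256029) = 1663420413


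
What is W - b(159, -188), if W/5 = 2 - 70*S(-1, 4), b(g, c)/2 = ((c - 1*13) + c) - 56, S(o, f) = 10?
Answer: -2600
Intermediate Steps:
b(g, c) = -138 + 4*c (b(g, c) = 2*(((c - 1*13) + c) - 56) = 2*(((c - 13) + c) - 56) = 2*(((-13 + c) + c) - 56) = 2*((-13 + 2*c) - 56) = 2*(-69 + 2*c) = -138 + 4*c)
W = -3490 (W = 5*(2 - 70*10) = 5*(2 - 700) = 5*(-698) = -3490)
W - b(159, -188) = -3490 - (-138 + 4*(-188)) = -3490 - (-138 - 752) = -3490 - 1*(-890) = -3490 + 890 = -2600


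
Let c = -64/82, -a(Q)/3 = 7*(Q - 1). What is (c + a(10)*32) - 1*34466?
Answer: -1661106/41 ≈ -40515.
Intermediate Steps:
a(Q) = 21 - 21*Q (a(Q) = -21*(Q - 1) = -21*(-1 + Q) = -3*(-7 + 7*Q) = 21 - 21*Q)
c = -32/41 (c = -64*1/82 = -32/41 ≈ -0.78049)
(c + a(10)*32) - 1*34466 = (-32/41 + (21 - 21*10)*32) - 1*34466 = (-32/41 + (21 - 210)*32) - 34466 = (-32/41 - 189*32) - 34466 = (-32/41 - 6048) - 34466 = -248000/41 - 34466 = -1661106/41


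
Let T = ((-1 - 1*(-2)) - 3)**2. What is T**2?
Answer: 16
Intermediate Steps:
T = 4 (T = ((-1 + 2) - 3)**2 = (1 - 3)**2 = (-2)**2 = 4)
T**2 = 4**2 = 16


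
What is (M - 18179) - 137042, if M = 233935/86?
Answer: -13115071/86 ≈ -1.5250e+5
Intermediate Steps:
M = 233935/86 (M = 233935*(1/86) = 233935/86 ≈ 2720.2)
(M - 18179) - 137042 = (233935/86 - 18179) - 137042 = -1329459/86 - 137042 = -13115071/86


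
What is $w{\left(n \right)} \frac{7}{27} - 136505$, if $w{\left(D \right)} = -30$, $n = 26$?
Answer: $- \frac{1228615}{9} \approx -1.3651 \cdot 10^{5}$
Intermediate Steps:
$w{\left(n \right)} \frac{7}{27} - 136505 = - 30 \cdot \frac{7}{27} - 136505 = - 30 \cdot 7 \cdot \frac{1}{27} - 136505 = \left(-30\right) \frac{7}{27} - 136505 = - \frac{70}{9} - 136505 = - \frac{1228615}{9}$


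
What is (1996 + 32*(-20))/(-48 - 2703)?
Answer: -452/917 ≈ -0.49291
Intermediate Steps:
(1996 + 32*(-20))/(-48 - 2703) = (1996 - 640)/(-2751) = 1356*(-1/2751) = -452/917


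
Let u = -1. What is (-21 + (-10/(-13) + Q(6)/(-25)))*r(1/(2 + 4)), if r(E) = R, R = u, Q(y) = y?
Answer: 6653/325 ≈ 20.471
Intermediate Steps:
R = -1
r(E) = -1
(-21 + (-10/(-13) + Q(6)/(-25)))*r(1/(2 + 4)) = (-21 + (-10/(-13) + 6/(-25)))*(-1) = (-21 + (-10*(-1/13) + 6*(-1/25)))*(-1) = (-21 + (10/13 - 6/25))*(-1) = (-21 + 172/325)*(-1) = -6653/325*(-1) = 6653/325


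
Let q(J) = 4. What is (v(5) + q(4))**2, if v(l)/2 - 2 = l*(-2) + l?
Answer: 4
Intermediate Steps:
v(l) = 4 - 2*l (v(l) = 4 + 2*(l*(-2) + l) = 4 + 2*(-2*l + l) = 4 + 2*(-l) = 4 - 2*l)
(v(5) + q(4))**2 = ((4 - 2*5) + 4)**2 = ((4 - 10) + 4)**2 = (-6 + 4)**2 = (-2)**2 = 4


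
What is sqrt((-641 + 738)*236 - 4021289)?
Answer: I*sqrt(3998397) ≈ 1999.6*I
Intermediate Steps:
sqrt((-641 + 738)*236 - 4021289) = sqrt(97*236 - 4021289) = sqrt(22892 - 4021289) = sqrt(-3998397) = I*sqrt(3998397)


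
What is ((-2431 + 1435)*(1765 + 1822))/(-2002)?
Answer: 1786326/1001 ≈ 1784.5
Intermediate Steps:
((-2431 + 1435)*(1765 + 1822))/(-2002) = -996*3587*(-1/2002) = -3572652*(-1/2002) = 1786326/1001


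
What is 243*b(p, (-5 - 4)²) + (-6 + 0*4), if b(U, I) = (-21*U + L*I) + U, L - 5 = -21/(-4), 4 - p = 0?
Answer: 729219/4 ≈ 1.8230e+5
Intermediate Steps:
p = 4 (p = 4 - 1*0 = 4 + 0 = 4)
L = 41/4 (L = 5 - 21/(-4) = 5 - 21*(-¼) = 5 + 21/4 = 41/4 ≈ 10.250)
b(U, I) = -20*U + 41*I/4 (b(U, I) = (-21*U + 41*I/4) + U = -20*U + 41*I/4)
243*b(p, (-5 - 4)²) + (-6 + 0*4) = 243*(-20*4 + 41*(-5 - 4)²/4) + (-6 + 0*4) = 243*(-80 + (41/4)*(-9)²) + (-6 + 0) = 243*(-80 + (41/4)*81) - 6 = 243*(-80 + 3321/4) - 6 = 243*(3001/4) - 6 = 729243/4 - 6 = 729219/4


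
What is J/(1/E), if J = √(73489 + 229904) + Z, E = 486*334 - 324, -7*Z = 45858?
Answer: -7428996000/7 + 162000*√303393 ≈ -9.7205e+8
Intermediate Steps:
Z = -45858/7 (Z = -⅐*45858 = -45858/7 ≈ -6551.1)
E = 162000 (E = 162324 - 324 = 162000)
J = -45858/7 + √303393 (J = √(73489 + 229904) - 45858/7 = √303393 - 45858/7 = -45858/7 + √303393 ≈ -6000.3)
J/(1/E) = (-45858/7 + √303393)/(1/162000) = (-45858/7 + √303393)*162000 = -7428996000/7 + 162000*√303393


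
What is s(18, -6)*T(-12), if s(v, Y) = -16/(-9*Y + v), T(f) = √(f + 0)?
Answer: -4*I*√3/9 ≈ -0.7698*I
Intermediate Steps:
T(f) = √f
s(v, Y) = -16/(v - 9*Y)
s(18, -6)*T(-12) = (16/(-1*18 + 9*(-6)))*√(-12) = (16/(-18 - 54))*(2*I*√3) = (16/(-72))*(2*I*√3) = (16*(-1/72))*(2*I*√3) = -4*I*√3/9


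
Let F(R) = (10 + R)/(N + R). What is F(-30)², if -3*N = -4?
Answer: 900/1849 ≈ 0.48675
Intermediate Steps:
N = 4/3 (N = -⅓*(-4) = 4/3 ≈ 1.3333)
F(R) = (10 + R)/(4/3 + R)
F(-30)² = (3*(10 - 30)/(4 + 3*(-30)))² = (3*(-20)/(4 - 90))² = (3*(-20)/(-86))² = (3*(-1/86)*(-20))² = (30/43)² = 900/1849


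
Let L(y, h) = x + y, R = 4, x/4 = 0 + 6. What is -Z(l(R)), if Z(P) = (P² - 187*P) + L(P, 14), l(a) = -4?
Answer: -784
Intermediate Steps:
x = 24 (x = 4*(0 + 6) = 4*6 = 24)
L(y, h) = 24 + y
Z(P) = 24 + P² - 186*P (Z(P) = (P² - 187*P) + (24 + P) = 24 + P² - 186*P)
-Z(l(R)) = -(24 + (-4)² - 186*(-4)) = -(24 + 16 + 744) = -1*784 = -784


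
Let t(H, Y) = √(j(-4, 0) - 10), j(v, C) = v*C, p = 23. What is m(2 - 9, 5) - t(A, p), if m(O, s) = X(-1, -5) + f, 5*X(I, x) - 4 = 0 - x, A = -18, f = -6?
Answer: -21/5 - I*√10 ≈ -4.2 - 3.1623*I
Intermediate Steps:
j(v, C) = C*v
X(I, x) = ⅘ - x/5 (X(I, x) = ⅘ + (0 - x)/5 = ⅘ + (-x)/5 = ⅘ - x/5)
m(O, s) = -21/5 (m(O, s) = (⅘ - ⅕*(-5)) - 6 = (⅘ + 1) - 6 = 9/5 - 6 = -21/5)
t(H, Y) = I*√10 (t(H, Y) = √(0*(-4) - 10) = √(0 - 10) = √(-10) = I*√10)
m(2 - 9, 5) - t(A, p) = -21/5 - I*√10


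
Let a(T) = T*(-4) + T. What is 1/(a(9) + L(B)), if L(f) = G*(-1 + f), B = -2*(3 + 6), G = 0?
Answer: -1/27 ≈ -0.037037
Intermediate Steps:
a(T) = -3*T (a(T) = -4*T + T = -3*T)
B = -18 (B = -2*9 = -18)
L(f) = 0 (L(f) = 0*(-1 + f) = 0)
1/(a(9) + L(B)) = 1/(-3*9 + 0) = 1/(-27 + 0) = 1/(-27) = -1/27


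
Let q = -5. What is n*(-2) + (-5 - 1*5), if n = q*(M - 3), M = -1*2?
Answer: -60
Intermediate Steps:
M = -2
n = 25 (n = -5*(-2 - 3) = -5*(-5) = 25)
n*(-2) + (-5 - 1*5) = 25*(-2) + (-5 - 1*5) = -50 + (-5 - 5) = -50 - 10 = -60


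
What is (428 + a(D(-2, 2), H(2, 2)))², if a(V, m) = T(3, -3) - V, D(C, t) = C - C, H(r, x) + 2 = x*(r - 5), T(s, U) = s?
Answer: 185761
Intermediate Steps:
H(r, x) = -2 + x*(-5 + r) (H(r, x) = -2 + x*(r - 5) = -2 + x*(-5 + r))
D(C, t) = 0
a(V, m) = 3 - V
(428 + a(D(-2, 2), H(2, 2)))² = (428 + (3 - 1*0))² = (428 + (3 + 0))² = (428 + 3)² = 431² = 185761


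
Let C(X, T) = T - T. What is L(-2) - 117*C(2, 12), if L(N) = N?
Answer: -2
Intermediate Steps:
C(X, T) = 0
L(-2) - 117*C(2, 12) = -2 - 117*0 = -2 + 0 = -2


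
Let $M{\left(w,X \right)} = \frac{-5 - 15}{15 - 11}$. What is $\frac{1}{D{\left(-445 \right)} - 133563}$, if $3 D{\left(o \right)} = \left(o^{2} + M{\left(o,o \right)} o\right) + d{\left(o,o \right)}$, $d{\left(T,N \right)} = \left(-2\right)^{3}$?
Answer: $- \frac{3}{200447} \approx -1.4967 \cdot 10^{-5}$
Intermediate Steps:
$M{\left(w,X \right)} = -5$ ($M{\left(w,X \right)} = - \frac{20}{4} = \left(-20\right) \frac{1}{4} = -5$)
$d{\left(T,N \right)} = -8$
$D{\left(o \right)} = - \frac{8}{3} - \frac{5 o}{3} + \frac{o^{2}}{3}$ ($D{\left(o \right)} = \frac{\left(o^{2} - 5 o\right) - 8}{3} = \frac{-8 + o^{2} - 5 o}{3} = - \frac{8}{3} - \frac{5 o}{3} + \frac{o^{2}}{3}$)
$\frac{1}{D{\left(-445 \right)} - 133563} = \frac{1}{\left(- \frac{8}{3} - - \frac{2225}{3} + \frac{\left(-445\right)^{2}}{3}\right) - 133563} = \frac{1}{\left(- \frac{8}{3} + \frac{2225}{3} + \frac{1}{3} \cdot 198025\right) - 133563} = \frac{1}{\left(- \frac{8}{3} + \frac{2225}{3} + \frac{198025}{3}\right) - 133563} = \frac{1}{\frac{200242}{3} - 133563} = \frac{1}{- \frac{200447}{3}} = - \frac{3}{200447}$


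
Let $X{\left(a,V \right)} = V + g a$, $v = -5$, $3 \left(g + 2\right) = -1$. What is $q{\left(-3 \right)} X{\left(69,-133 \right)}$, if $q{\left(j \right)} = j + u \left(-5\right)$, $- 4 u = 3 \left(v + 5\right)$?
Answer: $882$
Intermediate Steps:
$g = - \frac{7}{3}$ ($g = -2 + \frac{1}{3} \left(-1\right) = -2 - \frac{1}{3} = - \frac{7}{3} \approx -2.3333$)
$u = 0$ ($u = - \frac{3 \left(-5 + 5\right)}{4} = - \frac{3 \cdot 0}{4} = \left(- \frac{1}{4}\right) 0 = 0$)
$X{\left(a,V \right)} = V - \frac{7 a}{3}$
$q{\left(j \right)} = j$ ($q{\left(j \right)} = j + 0 \left(-5\right) = j + 0 = j$)
$q{\left(-3 \right)} X{\left(69,-133 \right)} = - 3 \left(-133 - 161\right) = \left(-3\right) \left(-294\right) = 882$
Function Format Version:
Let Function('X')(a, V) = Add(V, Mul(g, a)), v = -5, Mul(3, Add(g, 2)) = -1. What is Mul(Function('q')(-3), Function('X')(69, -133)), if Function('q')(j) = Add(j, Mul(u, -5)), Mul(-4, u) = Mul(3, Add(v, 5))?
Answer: 882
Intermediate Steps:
g = Rational(-7, 3) (g = Add(-2, Mul(Rational(1, 3), -1)) = Add(-2, Rational(-1, 3)) = Rational(-7, 3) ≈ -2.3333)
u = 0 (u = Mul(Rational(-1, 4), Mul(3, Add(-5, 5))) = Mul(Rational(-1, 4), Mul(3, 0)) = Mul(Rational(-1, 4), 0) = 0)
Function('X')(a, V) = Add(V, Mul(Rational(-7, 3), a))
Function('q')(j) = j (Function('q')(j) = Add(j, Mul(0, -5)) = Add(j, 0) = j)
Mul(Function('q')(-3), Function('X')(69, -133)) = Mul(-3, Add(-133, Mul(Rational(-7, 3), 69))) = Mul(-3, Add(-133, -161)) = Mul(-3, -294) = 882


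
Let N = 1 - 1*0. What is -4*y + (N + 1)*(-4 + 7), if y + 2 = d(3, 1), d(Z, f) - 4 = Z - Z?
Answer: -2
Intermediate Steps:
d(Z, f) = 4 (d(Z, f) = 4 + (Z - Z) = 4 + 0 = 4)
N = 1 (N = 1 + 0 = 1)
y = 2 (y = -2 + 4 = 2)
-4*y + (N + 1)*(-4 + 7) = -4*2 + (1 + 1)*(-4 + 7) = -8 + 2*3 = -8 + 6 = -2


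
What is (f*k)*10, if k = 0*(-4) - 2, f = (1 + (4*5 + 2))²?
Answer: -10580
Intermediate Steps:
f = 529 (f = (1 + (20 + 2))² = (1 + 22)² = 23² = 529)
k = -2 (k = 0 - 2 = -2)
(f*k)*10 = (529*(-2))*10 = -1058*10 = -10580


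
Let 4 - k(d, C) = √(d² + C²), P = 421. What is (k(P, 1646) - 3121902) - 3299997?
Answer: -6421895 - √2886557 ≈ -6.4236e+6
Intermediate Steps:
k(d, C) = 4 - √(C² + d²) (k(d, C) = 4 - √(d² + C²) = 4 - √(C² + d²))
(k(P, 1646) - 3121902) - 3299997 = ((4 - √(1646² + 421²)) - 3121902) - 3299997 = ((4 - √(2709316 + 177241)) - 3121902) - 3299997 = ((4 - √2886557) - 3121902) - 3299997 = (-3121898 - √2886557) - 3299997 = -6421895 - √2886557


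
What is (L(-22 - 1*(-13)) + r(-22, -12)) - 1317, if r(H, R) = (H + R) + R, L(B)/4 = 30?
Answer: -1243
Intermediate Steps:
L(B) = 120 (L(B) = 4*30 = 120)
r(H, R) = H + 2*R
(L(-22 - 1*(-13)) + r(-22, -12)) - 1317 = (120 + (-22 + 2*(-12))) - 1317 = (120 + (-22 - 24)) - 1317 = (120 - 46) - 1317 = 74 - 1317 = -1243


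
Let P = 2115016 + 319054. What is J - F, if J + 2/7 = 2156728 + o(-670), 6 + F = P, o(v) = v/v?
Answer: -1941347/7 ≈ -2.7734e+5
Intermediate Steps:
P = 2434070
o(v) = 1
F = 2434064 (F = -6 + 2434070 = 2434064)
J = 15097101/7 (J = -2/7 + (2156728 + 1) = -2/7 + 2156729 = 15097101/7 ≈ 2.1567e+6)
J - F = 15097101/7 - 1*2434064 = 15097101/7 - 2434064 = -1941347/7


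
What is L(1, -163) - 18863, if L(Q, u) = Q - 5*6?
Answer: -18892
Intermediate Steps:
L(Q, u) = -30 + Q (L(Q, u) = Q - 30 = -30 + Q)
L(1, -163) - 18863 = (-30 + 1) - 18863 = -29 - 18863 = -18892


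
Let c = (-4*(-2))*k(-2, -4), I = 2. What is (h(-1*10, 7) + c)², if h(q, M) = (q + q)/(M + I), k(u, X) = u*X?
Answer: 309136/81 ≈ 3816.5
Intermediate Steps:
k(u, X) = X*u
h(q, M) = 2*q/(2 + M) (h(q, M) = (q + q)/(M + 2) = (2*q)/(2 + M) = 2*q/(2 + M))
c = 64 (c = (-4*(-2))*(-4*(-2)) = 8*8 = 64)
(h(-1*10, 7) + c)² = (2*(-1*10)/(2 + 7) + 64)² = (2*(-10)/9 + 64)² = (2*(-10)*(⅑) + 64)² = (-20/9 + 64)² = (556/9)² = 309136/81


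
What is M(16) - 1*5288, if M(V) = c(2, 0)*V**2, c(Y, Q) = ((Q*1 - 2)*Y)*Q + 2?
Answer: -4776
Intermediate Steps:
c(Y, Q) = 2 + Q*Y*(-2 + Q) (c(Y, Q) = ((Q - 2)*Y)*Q + 2 = ((-2 + Q)*Y)*Q + 2 = (Y*(-2 + Q))*Q + 2 = Q*Y*(-2 + Q) + 2 = 2 + Q*Y*(-2 + Q))
M(V) = 2*V**2 (M(V) = (2 + 2*0**2 - 2*0*2)*V**2 = (2 + 2*0 + 0)*V**2 = (2 + 0 + 0)*V**2 = 2*V**2)
M(16) - 1*5288 = 2*16**2 - 1*5288 = 2*256 - 5288 = 512 - 5288 = -4776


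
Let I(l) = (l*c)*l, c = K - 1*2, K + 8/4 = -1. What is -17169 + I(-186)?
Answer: -190149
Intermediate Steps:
K = -3 (K = -2 - 1 = -3)
c = -5 (c = -3 - 1*2 = -3 - 2 = -5)
I(l) = -5*l**2 (I(l) = (l*(-5))*l = (-5*l)*l = -5*l**2)
-17169 + I(-186) = -17169 - 5*(-186)**2 = -17169 - 5*34596 = -17169 - 172980 = -190149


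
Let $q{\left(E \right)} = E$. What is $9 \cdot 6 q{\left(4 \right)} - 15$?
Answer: $201$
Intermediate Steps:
$9 \cdot 6 q{\left(4 \right)} - 15 = 9 \cdot 6 \cdot 4 - 15 = 54 \cdot 4 - 15 = 216 - 15 = 201$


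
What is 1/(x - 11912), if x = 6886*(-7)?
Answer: -1/60114 ≈ -1.6635e-5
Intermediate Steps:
x = -48202
1/(x - 11912) = 1/(-48202 - 11912) = 1/(-60114) = -1/60114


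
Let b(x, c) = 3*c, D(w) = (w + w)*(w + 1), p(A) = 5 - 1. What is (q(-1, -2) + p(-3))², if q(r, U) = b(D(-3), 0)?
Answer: 16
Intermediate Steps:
p(A) = 4
D(w) = 2*w*(1 + w) (D(w) = (2*w)*(1 + w) = 2*w*(1 + w))
q(r, U) = 0 (q(r, U) = 3*0 = 0)
(q(-1, -2) + p(-3))² = (0 + 4)² = 4² = 16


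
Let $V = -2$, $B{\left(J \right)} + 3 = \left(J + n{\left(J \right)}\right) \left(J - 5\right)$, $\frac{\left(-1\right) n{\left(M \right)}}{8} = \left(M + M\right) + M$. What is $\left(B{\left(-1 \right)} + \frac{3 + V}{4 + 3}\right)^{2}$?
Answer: $\frac{972196}{49} \approx 19841.0$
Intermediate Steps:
$n{\left(M \right)} = - 24 M$ ($n{\left(M \right)} = - 8 \left(\left(M + M\right) + M\right) = - 8 \left(2 M + M\right) = - 8 \cdot 3 M = - 24 M$)
$B{\left(J \right)} = -3 - 23 J \left(-5 + J\right)$ ($B{\left(J \right)} = -3 + \left(J - 24 J\right) \left(J - 5\right) = -3 + - 23 J \left(-5 + J\right) = -3 - 23 J \left(-5 + J\right)$)
$\left(B{\left(-1 \right)} + \frac{3 + V}{4 + 3}\right)^{2} = \left(\left(-3 - 23 \left(-1\right)^{2} + 115 \left(-1\right)\right) + \frac{3 - 2}{4 + 3}\right)^{2} = \left(\left(-3 - 23 - 115\right) + 1 \cdot \frac{1}{7}\right)^{2} = \left(-141 + \frac{1}{7}\right)^{2} = \left(- \frac{986}{7}\right)^{2} = \frac{972196}{49}$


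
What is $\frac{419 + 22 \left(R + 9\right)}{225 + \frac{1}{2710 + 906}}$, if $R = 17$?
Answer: $\frac{3583456}{813601} \approx 4.4044$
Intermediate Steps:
$\frac{419 + 22 \left(R + 9\right)}{225 + \frac{1}{2710 + 906}} = \frac{419 + 22 \left(17 + 9\right)}{225 + \frac{1}{2710 + 906}} = \frac{419 + 22 \cdot 26}{225 + \frac{1}{3616}} = \frac{419 + 572}{225 + \frac{1}{3616}} = \frac{991}{\frac{813601}{3616}} = 991 \cdot \frac{3616}{813601} = \frac{3583456}{813601}$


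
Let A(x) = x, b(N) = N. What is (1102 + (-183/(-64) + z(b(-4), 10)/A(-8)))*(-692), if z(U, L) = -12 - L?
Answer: -12263451/16 ≈ -7.6647e+5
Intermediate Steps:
(1102 + (-183/(-64) + z(b(-4), 10)/A(-8)))*(-692) = (1102 + (-183/(-64) + (-12 - 1*10)/(-8)))*(-692) = (1102 + (-183*(-1/64) + (-12 - 10)*(-⅛)))*(-692) = (1102 + (183/64 - 22*(-⅛)))*(-692) = (1102 + (183/64 + 11/4))*(-692) = (1102 + 359/64)*(-692) = (70887/64)*(-692) = -12263451/16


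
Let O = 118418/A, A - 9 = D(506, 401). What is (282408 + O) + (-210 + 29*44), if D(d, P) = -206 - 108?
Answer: 86341152/305 ≈ 2.8309e+5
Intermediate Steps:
D(d, P) = -314
A = -305 (A = 9 - 314 = -305)
O = -118418/305 (O = 118418/(-305) = 118418*(-1/305) = -118418/305 ≈ -388.26)
(282408 + O) + (-210 + 29*44) = (282408 - 118418/305) + (-210 + 29*44) = 86016022/305 + (-210 + 1276) = 86016022/305 + 1066 = 86341152/305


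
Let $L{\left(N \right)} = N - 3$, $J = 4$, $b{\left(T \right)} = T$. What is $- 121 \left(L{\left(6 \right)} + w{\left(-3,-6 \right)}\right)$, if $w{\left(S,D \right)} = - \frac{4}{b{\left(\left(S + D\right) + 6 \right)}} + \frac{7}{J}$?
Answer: $- \frac{8833}{12} \approx -736.08$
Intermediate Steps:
$w{\left(S,D \right)} = \frac{7}{4} - \frac{4}{6 + D + S}$ ($w{\left(S,D \right)} = - \frac{4}{\left(S + D\right) + 6} + \frac{7}{4} = - \frac{4}{\left(D + S\right) + 6} + 7 \cdot \frac{1}{4} = - \frac{4}{6 + D + S} + \frac{7}{4} = \frac{7}{4} - \frac{4}{6 + D + S}$)
$L{\left(N \right)} = -3 + N$ ($L{\left(N \right)} = N - 3 = -3 + N$)
$- 121 \left(L{\left(6 \right)} + w{\left(-3,-6 \right)}\right) = - 121 \left(\left(-3 + 6\right) + \left(\frac{7}{4} - \frac{4}{6 - 6 - 3}\right)\right) = - 121 \left(3 + \left(\frac{7}{4} - \frac{4}{-3}\right)\right) = - 121 \left(3 + \left(\frac{7}{4} - - \frac{4}{3}\right)\right) = - 121 \left(3 + \left(\frac{7}{4} + \frac{4}{3}\right)\right) = - 121 \left(3 + \frac{37}{12}\right) = \left(-121\right) \frac{73}{12} = - \frac{8833}{12}$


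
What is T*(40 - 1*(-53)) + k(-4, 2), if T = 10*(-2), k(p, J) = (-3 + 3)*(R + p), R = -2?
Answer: -1860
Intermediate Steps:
k(p, J) = 0 (k(p, J) = (-3 + 3)*(-2 + p) = 0*(-2 + p) = 0)
T = -20
T*(40 - 1*(-53)) + k(-4, 2) = -20*(40 - 1*(-53)) + 0 = -20*(40 + 53) + 0 = -20*93 + 0 = -1860 + 0 = -1860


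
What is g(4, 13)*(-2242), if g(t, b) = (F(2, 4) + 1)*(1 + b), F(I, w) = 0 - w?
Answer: 94164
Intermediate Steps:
F(I, w) = -w
g(t, b) = -3 - 3*b (g(t, b) = (-1*4 + 1)*(1 + b) = (-4 + 1)*(1 + b) = -3*(1 + b) = -3 - 3*b)
g(4, 13)*(-2242) = (-3 - 3*13)*(-2242) = (-3 - 39)*(-2242) = -42*(-2242) = 94164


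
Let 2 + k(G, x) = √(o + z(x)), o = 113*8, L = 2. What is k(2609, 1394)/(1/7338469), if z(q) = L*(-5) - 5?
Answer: -14676938 + 7338469*√889 ≈ 2.0413e+8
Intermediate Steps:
o = 904
z(q) = -15 (z(q) = 2*(-5) - 5 = -10 - 5 = -15)
k(G, x) = -2 + √889 (k(G, x) = -2 + √(904 - 15) = -2 + √889)
k(2609, 1394)/(1/7338469) = (-2 + √889)/(1/7338469) = (-2 + √889)*7338469 = -14676938 + 7338469*√889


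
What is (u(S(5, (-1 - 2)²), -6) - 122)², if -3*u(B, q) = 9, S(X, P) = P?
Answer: 15625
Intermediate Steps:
u(B, q) = -3 (u(B, q) = -⅓*9 = -3)
(u(S(5, (-1 - 2)²), -6) - 122)² = (-3 - 122)² = (-125)² = 15625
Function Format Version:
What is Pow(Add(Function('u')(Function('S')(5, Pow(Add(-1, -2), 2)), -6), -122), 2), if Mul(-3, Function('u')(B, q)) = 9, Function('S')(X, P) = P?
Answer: 15625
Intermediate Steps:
Function('u')(B, q) = -3 (Function('u')(B, q) = Mul(Rational(-1, 3), 9) = -3)
Pow(Add(Function('u')(Function('S')(5, Pow(Add(-1, -2), 2)), -6), -122), 2) = Pow(Add(-3, -122), 2) = Pow(-125, 2) = 15625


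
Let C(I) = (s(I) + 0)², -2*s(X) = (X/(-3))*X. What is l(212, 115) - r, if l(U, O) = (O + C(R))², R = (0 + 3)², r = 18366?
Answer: 1119865/16 ≈ 69992.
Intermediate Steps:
R = 9 (R = 3² = 9)
s(X) = X²/6 (s(X) = -X/(-3)*X/2 = -X*(-⅓)*X/2 = -(-X/3)*X/2 = -(-1)*X²/6 = X²/6)
C(I) = I⁴/36 (C(I) = (I²/6 + 0)² = (I²/6)² = I⁴/36)
l(U, O) = (729/4 + O)² (l(U, O) = (O + (1/36)*9⁴)² = (O + (1/36)*6561)² = (O + 729/4)² = (729/4 + O)²)
l(212, 115) - r = (729 + 4*115)²/16 - 1*18366 = (729 + 460)²/16 - 18366 = (1/16)*1189² - 18366 = (1/16)*1413721 - 18366 = 1413721/16 - 18366 = 1119865/16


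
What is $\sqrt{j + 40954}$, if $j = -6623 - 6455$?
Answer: $2 \sqrt{6969} \approx 166.96$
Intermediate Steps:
$j = -13078$
$\sqrt{j + 40954} = \sqrt{-13078 + 40954} = \sqrt{27876} = 2 \sqrt{6969}$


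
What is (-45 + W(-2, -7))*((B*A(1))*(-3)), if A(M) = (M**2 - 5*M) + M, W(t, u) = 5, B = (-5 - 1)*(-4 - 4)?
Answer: -17280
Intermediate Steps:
B = 48 (B = -6*(-8) = 48)
A(M) = M**2 - 4*M
(-45 + W(-2, -7))*((B*A(1))*(-3)) = (-45 + 5)*((48*(1*(-4 + 1)))*(-3)) = -40*48*(1*(-3))*(-3) = -40*48*(-3)*(-3) = -(-5760)*(-3) = -40*432 = -17280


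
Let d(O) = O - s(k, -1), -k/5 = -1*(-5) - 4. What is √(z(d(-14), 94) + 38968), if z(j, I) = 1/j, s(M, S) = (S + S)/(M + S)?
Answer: √72051703/43 ≈ 197.40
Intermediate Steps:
k = -5 (k = -5*(-1*(-5) - 4) = -5*(5 - 4) = -5*1 = -5)
s(M, S) = 2*S/(M + S) (s(M, S) = (2*S)/(M + S) = 2*S/(M + S))
d(O) = -⅓ + O (d(O) = O - 2*(-1)/(-5 - 1) = O - 2*(-1)/(-6) = O - 2*(-1)*(-1)/6 = O - 1*⅓ = O - ⅓ = -⅓ + O)
√(z(d(-14), 94) + 38968) = √(1/(-⅓ - 14) + 38968) = √(1/(-43/3) + 38968) = √(-3/43 + 38968) = √(1675621/43) = √72051703/43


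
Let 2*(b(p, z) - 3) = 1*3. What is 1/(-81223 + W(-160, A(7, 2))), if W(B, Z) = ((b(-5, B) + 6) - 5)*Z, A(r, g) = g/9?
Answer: -9/730996 ≈ -1.2312e-5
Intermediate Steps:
A(r, g) = g/9 (A(r, g) = g*(⅑) = g/9)
b(p, z) = 9/2 (b(p, z) = 3 + (1*3)/2 = 3 + (½)*3 = 3 + 3/2 = 9/2)
W(B, Z) = 11*Z/2 (W(B, Z) = ((9/2 + 6) - 5)*Z = (21/2 - 5)*Z = 11*Z/2)
1/(-81223 + W(-160, A(7, 2))) = 1/(-81223 + 11*((⅑)*2)/2) = 1/(-81223 + (11/2)*(2/9)) = 1/(-81223 + 11/9) = 1/(-730996/9) = -9/730996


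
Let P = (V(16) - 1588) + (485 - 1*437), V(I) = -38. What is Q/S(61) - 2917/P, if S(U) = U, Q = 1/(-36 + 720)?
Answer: 20285081/10973412 ≈ 1.8486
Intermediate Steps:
Q = 1/684 ≈ 0.0014620
P = -1578 (P = (-38 - 1588) + (485 - 1*437) = -1626 + (485 - 437) = -1626 + 48 = -1578)
Q/S(61) - 2917/P = (1/684)/61 - 2917/(-1578) = (1/684)*(1/61) - 2917*(-1/1578) = 1/41724 + 2917/1578 = 20285081/10973412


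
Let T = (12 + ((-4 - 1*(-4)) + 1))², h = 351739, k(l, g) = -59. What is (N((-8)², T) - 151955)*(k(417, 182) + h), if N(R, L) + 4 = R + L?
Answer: -53358999680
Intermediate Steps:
T = 169 (T = (12 + ((-4 + 4) + 1))² = (12 + (0 + 1))² = (12 + 1)² = 13² = 169)
N(R, L) = -4 + L + R (N(R, L) = -4 + (R + L) = -4 + (L + R) = -4 + L + R)
(N((-8)², T) - 151955)*(k(417, 182) + h) = ((-4 + 169 + (-8)²) - 151955)*(-59 + 351739) = ((-4 + 169 + 64) - 151955)*351680 = (229 - 151955)*351680 = -151726*351680 = -53358999680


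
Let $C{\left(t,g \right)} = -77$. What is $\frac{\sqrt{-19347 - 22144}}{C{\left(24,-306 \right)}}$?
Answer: $- \frac{i \sqrt{41491}}{77} \approx - 2.6454 i$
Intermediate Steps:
$\frac{\sqrt{-19347 - 22144}}{C{\left(24,-306 \right)}} = \frac{\sqrt{-19347 - 22144}}{-77} = \sqrt{-41491} \left(- \frac{1}{77}\right) = i \sqrt{41491} \left(- \frac{1}{77}\right) = - \frac{i \sqrt{41491}}{77}$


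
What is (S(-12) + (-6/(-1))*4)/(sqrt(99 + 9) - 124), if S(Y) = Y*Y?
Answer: -5208/3817 - 252*sqrt(3)/3817 ≈ -1.4788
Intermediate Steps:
S(Y) = Y**2
(S(-12) + (-6/(-1))*4)/(sqrt(99 + 9) - 124) = ((-12)**2 + (-6/(-1))*4)/(sqrt(99 + 9) - 124) = (144 - 1*(-6)*4)/(sqrt(108) - 124) = (144 + 6*4)/(6*sqrt(3) - 124) = (144 + 24)/(-124 + 6*sqrt(3)) = 168/(-124 + 6*sqrt(3))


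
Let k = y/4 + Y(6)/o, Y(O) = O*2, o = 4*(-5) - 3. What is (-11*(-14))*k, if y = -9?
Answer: -19635/46 ≈ -426.85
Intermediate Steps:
o = -23 (o = -20 - 3 = -23)
Y(O) = 2*O
k = -255/92 (k = -9/4 + (2*6)/(-23) = -9*¼ + 12*(-1/23) = -9/4 - 12/23 = -255/92 ≈ -2.7717)
(-11*(-14))*k = -11*(-14)*(-255/92) = 154*(-255/92) = -19635/46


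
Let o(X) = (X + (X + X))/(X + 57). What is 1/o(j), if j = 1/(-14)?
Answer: -797/3 ≈ -265.67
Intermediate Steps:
j = -1/14 ≈ -0.071429
o(X) = 3*X/(57 + X) (o(X) = (X + 2*X)/(57 + X) = (3*X)/(57 + X) = 3*X/(57 + X))
1/o(j) = 1/(3*(-1/14)/(57 - 1/14)) = 1/(3*(-1/14)/(797/14)) = 1/(3*(-1/14)*(14/797)) = 1/(-3/797) = -797/3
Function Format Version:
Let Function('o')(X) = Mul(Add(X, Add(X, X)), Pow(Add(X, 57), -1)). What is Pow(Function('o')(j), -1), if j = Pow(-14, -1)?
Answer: Rational(-797, 3) ≈ -265.67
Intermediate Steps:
j = Rational(-1, 14) ≈ -0.071429
Function('o')(X) = Mul(3, X, Pow(Add(57, X), -1)) (Function('o')(X) = Mul(Add(X, Mul(2, X)), Pow(Add(57, X), -1)) = Mul(Mul(3, X), Pow(Add(57, X), -1)) = Mul(3, X, Pow(Add(57, X), -1)))
Pow(Function('o')(j), -1) = Pow(Mul(3, Rational(-1, 14), Pow(Add(57, Rational(-1, 14)), -1)), -1) = Pow(Mul(3, Rational(-1, 14), Pow(Rational(797, 14), -1)), -1) = Pow(Mul(3, Rational(-1, 14), Rational(14, 797)), -1) = Pow(Rational(-3, 797), -1) = Rational(-797, 3)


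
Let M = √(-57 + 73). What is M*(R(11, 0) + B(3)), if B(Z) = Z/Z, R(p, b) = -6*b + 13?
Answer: 56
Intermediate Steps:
R(p, b) = 13 - 6*b
M = 4 (M = √16 = 4)
B(Z) = 1
M*(R(11, 0) + B(3)) = 4*((13 - 6*0) + 1) = 4*((13 + 0) + 1) = 4*(13 + 1) = 4*14 = 56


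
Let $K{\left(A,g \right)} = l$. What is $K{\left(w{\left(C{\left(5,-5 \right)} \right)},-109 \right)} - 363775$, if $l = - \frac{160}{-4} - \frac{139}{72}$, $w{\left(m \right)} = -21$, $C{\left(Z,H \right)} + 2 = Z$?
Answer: $- \frac{26189059}{72} \approx -3.6374 \cdot 10^{5}$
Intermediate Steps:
$C{\left(Z,H \right)} = -2 + Z$
$l = \frac{2741}{72}$ ($l = \left(-160\right) \left(- \frac{1}{4}\right) - \frac{139}{72} = 40 - \frac{139}{72} = \frac{2741}{72} \approx 38.069$)
$K{\left(A,g \right)} = \frac{2741}{72}$
$K{\left(w{\left(C{\left(5,-5 \right)} \right)},-109 \right)} - 363775 = \frac{2741}{72} - 363775 = - \frac{26189059}{72}$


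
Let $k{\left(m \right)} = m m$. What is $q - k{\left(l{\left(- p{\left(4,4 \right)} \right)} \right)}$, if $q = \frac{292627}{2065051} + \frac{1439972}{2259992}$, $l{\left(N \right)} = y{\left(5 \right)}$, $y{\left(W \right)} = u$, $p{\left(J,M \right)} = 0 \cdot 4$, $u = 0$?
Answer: $\frac{908737574389}{1166749684898} \approx 0.77886$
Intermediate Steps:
$p{\left(J,M \right)} = 0$
$y{\left(W \right)} = 0$
$l{\left(N \right)} = 0$
$k{\left(m \right)} = m^{2}$
$q = \frac{908737574389}{1166749684898}$ ($q = 292627 \cdot \frac{1}{2065051} + 1439972 \cdot \frac{1}{2259992} = \frac{292627}{2065051} + \frac{359993}{564998} = \frac{908737574389}{1166749684898} \approx 0.77886$)
$q - k{\left(l{\left(- p{\left(4,4 \right)} \right)} \right)} = \frac{908737574389}{1166749684898} - 0^{2} = \frac{908737574389}{1166749684898} - 0 = \frac{908737574389}{1166749684898} + 0 = \frac{908737574389}{1166749684898}$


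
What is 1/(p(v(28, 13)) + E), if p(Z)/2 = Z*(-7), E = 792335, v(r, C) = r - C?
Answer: 1/792125 ≈ 1.2624e-6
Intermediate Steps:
p(Z) = -14*Z (p(Z) = 2*(Z*(-7)) = 2*(-7*Z) = -14*Z)
1/(p(v(28, 13)) + E) = 1/(-14*(28 - 1*13) + 792335) = 1/(-14*(28 - 13) + 792335) = 1/(-14*15 + 792335) = 1/(-210 + 792335) = 1/792125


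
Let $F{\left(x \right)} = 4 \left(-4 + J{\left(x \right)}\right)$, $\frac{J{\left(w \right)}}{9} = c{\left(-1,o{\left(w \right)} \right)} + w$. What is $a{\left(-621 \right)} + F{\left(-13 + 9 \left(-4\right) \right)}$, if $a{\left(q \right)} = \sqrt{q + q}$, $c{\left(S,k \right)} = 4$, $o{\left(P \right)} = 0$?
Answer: $-1636 + 3 i \sqrt{138} \approx -1636.0 + 35.242 i$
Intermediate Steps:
$a{\left(q \right)} = \sqrt{2} \sqrt{q}$ ($a{\left(q \right)} = \sqrt{2 q} = \sqrt{2} \sqrt{q}$)
$J{\left(w \right)} = 36 + 9 w$ ($J{\left(w \right)} = 9 \left(4 + w\right) = 36 + 9 w$)
$F{\left(x \right)} = 128 + 36 x$ ($F{\left(x \right)} = 4 \left(-4 + \left(36 + 9 x\right)\right) = 4 \left(32 + 9 x\right) = 128 + 36 x$)
$a{\left(-621 \right)} + F{\left(-13 + 9 \left(-4\right) \right)} = \sqrt{2} \sqrt{-621} + \left(128 + 36 \left(-13 + 9 \left(-4\right)\right)\right) = \sqrt{2} \cdot 3 i \sqrt{69} + \left(128 + 36 \left(-13 - 36\right)\right) = 3 i \sqrt{138} + \left(128 + 36 \left(-49\right)\right) = 3 i \sqrt{138} + \left(128 - 1764\right) = 3 i \sqrt{138} - 1636 = -1636 + 3 i \sqrt{138}$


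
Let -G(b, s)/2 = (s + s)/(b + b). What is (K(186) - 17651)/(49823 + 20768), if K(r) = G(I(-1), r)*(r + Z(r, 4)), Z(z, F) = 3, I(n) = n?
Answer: 52657/70591 ≈ 0.74594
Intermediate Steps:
G(b, s) = -2*s/b (G(b, s) = -2*(s + s)/(b + b) = -2*2*s/(2*b) = -2*2*s*1/(2*b) = -2*s/b)
K(r) = 2*r*(3 + r) (K(r) = (-2*r/(-1))*(r + 3) = (-2*r*(-1))*(3 + r) = (2*r)*(3 + r) = 2*r*(3 + r))
(K(186) - 17651)/(49823 + 20768) = (2*186*(3 + 186) - 17651)/(49823 + 20768) = (2*186*189 - 17651)/70591 = (70308 - 17651)*(1/70591) = 52657*(1/70591) = 52657/70591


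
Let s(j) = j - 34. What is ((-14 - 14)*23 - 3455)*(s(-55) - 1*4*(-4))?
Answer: 299227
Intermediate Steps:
s(j) = -34 + j
((-14 - 14)*23 - 3455)*(s(-55) - 1*4*(-4)) = ((-14 - 14)*23 - 3455)*((-34 - 55) - 1*4*(-4)) = (-28*23 - 3455)*(-89 - 4*(-4)) = (-644 - 3455)*(-89 + 16) = -4099*(-73) = 299227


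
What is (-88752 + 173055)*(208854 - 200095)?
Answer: 738409977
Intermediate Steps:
(-88752 + 173055)*(208854 - 200095) = 84303*8759 = 738409977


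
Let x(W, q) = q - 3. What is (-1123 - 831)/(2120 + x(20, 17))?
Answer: -977/1067 ≈ -0.91565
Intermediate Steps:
x(W, q) = -3 + q
(-1123 - 831)/(2120 + x(20, 17)) = (-1123 - 831)/(2120 + (-3 + 17)) = -1954/(2120 + 14) = -1954/2134 = -1954*1/2134 = -977/1067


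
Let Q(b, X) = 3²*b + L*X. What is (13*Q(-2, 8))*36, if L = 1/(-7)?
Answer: -62712/7 ≈ -8958.9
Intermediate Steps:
L = -⅐ ≈ -0.14286
Q(b, X) = 9*b - X/7 (Q(b, X) = 3²*b - X/7 = 9*b - X/7)
(13*Q(-2, 8))*36 = (13*(9*(-2) - ⅐*8))*36 = (13*(-18 - 8/7))*36 = (13*(-134/7))*36 = -1742/7*36 = -62712/7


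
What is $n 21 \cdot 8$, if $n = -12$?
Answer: $-2016$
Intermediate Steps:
$n 21 \cdot 8 = \left(-12\right) 21 \cdot 8 = \left(-252\right) 8 = -2016$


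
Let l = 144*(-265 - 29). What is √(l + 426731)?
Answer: √384395 ≈ 620.00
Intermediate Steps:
l = -42336 (l = 144*(-294) = -42336)
√(l + 426731) = √(-42336 + 426731) = √384395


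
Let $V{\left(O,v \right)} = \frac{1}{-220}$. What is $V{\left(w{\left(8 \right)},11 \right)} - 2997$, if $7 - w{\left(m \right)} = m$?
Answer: $- \frac{659341}{220} \approx -2997.0$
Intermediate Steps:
$w{\left(m \right)} = 7 - m$
$V{\left(O,v \right)} = - \frac{1}{220}$
$V{\left(w{\left(8 \right)},11 \right)} - 2997 = - \frac{1}{220} - 2997 = - \frac{659341}{220}$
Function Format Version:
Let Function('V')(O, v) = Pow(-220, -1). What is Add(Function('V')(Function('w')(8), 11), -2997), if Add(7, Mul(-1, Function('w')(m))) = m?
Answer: Rational(-659341, 220) ≈ -2997.0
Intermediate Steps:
Function('w')(m) = Add(7, Mul(-1, m))
Function('V')(O, v) = Rational(-1, 220)
Add(Function('V')(Function('w')(8), 11), -2997) = Add(Rational(-1, 220), -2997) = Rational(-659341, 220)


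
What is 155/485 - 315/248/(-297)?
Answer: 257099/793848 ≈ 0.32386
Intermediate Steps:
155/485 - 315/248/(-297) = 155*(1/485) - 315*1/248*(-1/297) = 31/97 - 315/248*(-1/297) = 31/97 + 35/8184 = 257099/793848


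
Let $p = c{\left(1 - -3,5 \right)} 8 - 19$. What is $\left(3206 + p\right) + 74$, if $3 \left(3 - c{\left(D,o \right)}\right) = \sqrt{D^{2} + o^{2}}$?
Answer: $3285 - \frac{8 \sqrt{41}}{3} \approx 3267.9$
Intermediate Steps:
$c{\left(D,o \right)} = 3 - \frac{\sqrt{D^{2} + o^{2}}}{3}$
$p = 5 - \frac{8 \sqrt{41}}{3}$ ($p = \left(3 - \frac{\sqrt{\left(1 - -3\right)^{2} + 5^{2}}}{3}\right) 8 - 19 = \left(3 - \frac{\sqrt{\left(1 + 3\right)^{2} + 25}}{3}\right) 8 - 19 = \left(3 - \frac{\sqrt{4^{2} + 25}}{3}\right) 8 - 19 = \left(3 - \frac{\sqrt{16 + 25}}{3}\right) 8 - 19 = \left(3 - \frac{\sqrt{41}}{3}\right) 8 - 19 = \left(24 - \frac{8 \sqrt{41}}{3}\right) - 19 = 5 - \frac{8 \sqrt{41}}{3} \approx -12.075$)
$\left(3206 + p\right) + 74 = \left(3206 + \left(5 - \frac{8 \sqrt{41}}{3}\right)\right) + 74 = \left(3211 - \frac{8 \sqrt{41}}{3}\right) + 74 = 3285 - \frac{8 \sqrt{41}}{3}$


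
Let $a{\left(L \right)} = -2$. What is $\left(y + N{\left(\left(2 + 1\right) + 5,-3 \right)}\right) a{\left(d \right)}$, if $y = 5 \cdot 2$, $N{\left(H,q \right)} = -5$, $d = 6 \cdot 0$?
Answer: $-10$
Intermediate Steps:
$d = 0$
$y = 10$
$\left(y + N{\left(\left(2 + 1\right) + 5,-3 \right)}\right) a{\left(d \right)} = \left(10 - 5\right) \left(-2\right) = 5 \left(-2\right) = -10$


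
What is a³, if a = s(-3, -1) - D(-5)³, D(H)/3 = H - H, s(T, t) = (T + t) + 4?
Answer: 0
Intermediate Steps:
s(T, t) = 4 + T + t
D(H) = 0 (D(H) = 3*(H - H) = 3*0 = 0)
a = 0 (a = (4 - 3 - 1) - 1*0³ = 0 - 1*0 = 0 + 0 = 0)
a³ = 0³ = 0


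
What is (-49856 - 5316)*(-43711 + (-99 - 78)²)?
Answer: 683139704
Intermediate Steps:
(-49856 - 5316)*(-43711 + (-99 - 78)²) = -55172*(-43711 + (-177)²) = -55172*(-43711 + 31329) = -55172*(-12382) = 683139704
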